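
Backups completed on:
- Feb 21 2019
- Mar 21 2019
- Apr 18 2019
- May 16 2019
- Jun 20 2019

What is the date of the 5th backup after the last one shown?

Nov 21 2019

Gaps: 28, 28, 28, 35 days — a mix of 28 and 35. Every date is a Thursday.
Each is the 3rd Thursday of its month.
July 2019 — 3rd Thursday is Jul 18 2019.
August 2019 — 3rd Thursday is Aug 15 2019.
3rd Thursday of September 2019: Sep 19 2019.
3rd Thursday of October 2019: Oct 17 2019.
3rd Thursday of November 2019: Nov 21 2019.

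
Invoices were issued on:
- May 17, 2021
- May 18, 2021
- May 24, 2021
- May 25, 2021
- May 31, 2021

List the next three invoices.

Every event lands on a Monday or Tuesday (gaps cycle 1, 6, 1, 6).
So the schedule is: every Monday and Tuesday.
Next Tuesday: June 1, 2021.
Next Monday: June 7, 2021.
Next Tuesday: June 8, 2021.

June 1, 2021; June 7, 2021; June 8, 2021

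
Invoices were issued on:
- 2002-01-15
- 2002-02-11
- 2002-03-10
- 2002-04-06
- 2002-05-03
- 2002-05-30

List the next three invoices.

Gaps between consecutive events: 27, 27, 27, 27, 27 days — a constant 27-day interval.
2002-05-30 + 27 days = 2002-06-26.
2002-06-26 + 27 days = 2002-07-23.
2002-07-23 + 27 days = 2002-08-19.

2002-06-26, 2002-07-23, 2002-08-19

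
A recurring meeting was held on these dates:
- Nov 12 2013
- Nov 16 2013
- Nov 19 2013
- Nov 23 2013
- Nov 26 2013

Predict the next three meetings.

Every event lands on a Tuesday or Saturday (gaps cycle 4, 3, 4, 3).
So the schedule is: every Tuesday and Saturday.
The following Saturday is Nov 30 2013.
Next Tuesday: Dec 3 2013.
The following Saturday is Dec 7 2013.

Nov 30 2013, Dec 3 2013, Dec 7 2013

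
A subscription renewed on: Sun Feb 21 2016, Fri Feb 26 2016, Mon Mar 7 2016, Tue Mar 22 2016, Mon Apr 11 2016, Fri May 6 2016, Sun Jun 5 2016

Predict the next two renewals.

Sun Jul 10 2016, Fri Aug 19 2016

Gaps: 5, 10, 15, 20, 25, 30 days — each gap is 5 larger than the previous one.
Next gap: 35 days. Sun Jun 5 2016 + 35 days = Sun Jul 10 2016.
Next gap: 40 days. Sun Jul 10 2016 + 40 days = Fri Aug 19 2016.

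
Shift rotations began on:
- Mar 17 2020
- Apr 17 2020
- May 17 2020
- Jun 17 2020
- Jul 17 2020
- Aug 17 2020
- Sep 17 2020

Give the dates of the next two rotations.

The day-of-month is always 17 (31, 30, 31, 30, 31, 31 days between events).
So this recurs on the 17th of each month.
October 2020: Oct 17 2020.
November 2020: Nov 17 2020.

Oct 17 2020, Nov 17 2020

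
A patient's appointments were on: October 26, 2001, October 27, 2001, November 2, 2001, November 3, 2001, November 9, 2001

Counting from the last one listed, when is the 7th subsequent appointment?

December 1, 2001

Gaps: 1, 6, 1, 6 days — not constant, but cyclic with period 2.
The events fall on every Friday and Saturday.
Next Saturday: November 10, 2001.
The following Friday is November 16, 2001.
Next Saturday: November 17, 2001.
The following Friday is November 23, 2001.
The following Saturday is November 24, 2001.
Next Friday: November 30, 2001.
Next Saturday: December 1, 2001.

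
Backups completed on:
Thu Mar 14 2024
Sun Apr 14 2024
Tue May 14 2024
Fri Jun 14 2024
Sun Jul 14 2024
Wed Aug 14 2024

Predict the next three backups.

Gaps: 31, 30, 31, 30, 31 days — not constant. Every event is on the 14th of the month.
Pattern: the 14th of each month.
September 2024: Sat Sep 14 2024.
October 2024: Mon Oct 14 2024.
Next: November 2024 → Thu Nov 14 2024.

Sat Sep 14 2024, Mon Oct 14 2024, Thu Nov 14 2024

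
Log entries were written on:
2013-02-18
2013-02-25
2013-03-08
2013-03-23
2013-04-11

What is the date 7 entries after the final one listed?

2013-12-12

The spacing grows by 4 each time: 7, 11, 15, 19 days.
Next gap: 23 days. 2013-04-11 + 23 days = 2013-05-04.
Next gap: 27 days. 2013-05-04 + 27 days = 2013-05-31.
Next gap: 31 days. 2013-05-31 + 31 days = 2013-07-01.
Next gap: 35 days. 2013-07-01 + 35 days = 2013-08-05.
Next gap: 39 days. 2013-08-05 + 39 days = 2013-09-13.
Next gap: 43 days. 2013-09-13 + 43 days = 2013-10-26.
Next gap: 47 days. 2013-10-26 + 47 days = 2013-12-12.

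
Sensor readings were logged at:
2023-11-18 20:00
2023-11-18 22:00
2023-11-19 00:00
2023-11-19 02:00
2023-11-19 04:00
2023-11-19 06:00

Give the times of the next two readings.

Gaps: 2, 2, 2, 2, 2 hours — each event is 2 hours after the previous one.
2023-11-19 06:00 + 2 h = 2023-11-19 08:00.
2023-11-19 08:00 + 2 h = 2023-11-19 10:00.

2023-11-19 08:00, 2023-11-19 10:00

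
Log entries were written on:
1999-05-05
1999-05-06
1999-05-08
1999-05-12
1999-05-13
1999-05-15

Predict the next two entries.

Every event lands on a Wednesday or Thursday or Saturday (gaps cycle 1, 2, 4, 1, 2).
So the schedule is: every Wednesday, Thursday and Saturday.
The following Wednesday is 1999-05-19.
Next Thursday: 1999-05-20.

1999-05-19, 1999-05-20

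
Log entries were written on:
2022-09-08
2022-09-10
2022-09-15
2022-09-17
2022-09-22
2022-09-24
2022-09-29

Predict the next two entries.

2022-10-01, 2022-10-06

Every event lands on a Thursday or Saturday (gaps cycle 2, 5, 2, 5, 2, 5).
So the schedule is: every Thursday and Saturday.
The following Saturday is 2022-10-01.
The following Thursday is 2022-10-06.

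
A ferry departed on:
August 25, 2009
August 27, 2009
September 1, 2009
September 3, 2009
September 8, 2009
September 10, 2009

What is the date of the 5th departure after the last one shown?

September 29, 2009

Every event lands on a Tuesday or Thursday (gaps cycle 2, 5, 2, 5, 2).
So the schedule is: every Tuesday and Thursday.
Next Tuesday: September 15, 2009.
Next Thursday: September 17, 2009.
The following Tuesday is September 22, 2009.
Next Thursday: September 24, 2009.
Next Tuesday: September 29, 2009.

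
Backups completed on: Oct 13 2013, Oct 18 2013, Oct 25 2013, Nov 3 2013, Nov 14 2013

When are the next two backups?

Nov 27 2013, Dec 12 2013

The spacing grows by 2 each time: 5, 7, 9, 11 days.
Next gap: 13 days. Nov 14 2013 + 13 days = Nov 27 2013.
Next gap: 15 days. Nov 27 2013 + 15 days = Dec 12 2013.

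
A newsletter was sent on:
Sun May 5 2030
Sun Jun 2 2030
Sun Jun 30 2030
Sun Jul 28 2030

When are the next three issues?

Sun Aug 25 2030, Sun Sep 22 2030, Sun Oct 20 2030

Every event comes 28 days after the last (28, 28, 28).
Sun Jul 28 2030 + 28 days = Sun Aug 25 2030.
Sun Aug 25 2030 + 28 days = Sun Sep 22 2030.
Sun Sep 22 2030 + 28 days = Sun Oct 20 2030.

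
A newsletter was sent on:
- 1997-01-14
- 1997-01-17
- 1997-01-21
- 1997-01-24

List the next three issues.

1997-01-28, 1997-01-31, 1997-02-04

The gap pattern 3, 4, 3 repeats every 2 events.
These are the Tuesdays and Fridays of each week.
The following Tuesday is 1997-01-28.
Next Friday: 1997-01-31.
The following Tuesday is 1997-02-04.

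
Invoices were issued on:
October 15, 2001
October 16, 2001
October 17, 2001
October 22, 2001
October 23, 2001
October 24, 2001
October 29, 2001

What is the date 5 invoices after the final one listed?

November 7, 2001

Every event lands on a Monday or Tuesday or Wednesday (gaps cycle 1, 1, 5, 1, 1, 5).
So the schedule is: every Monday, Tuesday and Wednesday.
Next Tuesday: October 30, 2001.
The following Wednesday is October 31, 2001.
Next Monday: November 5, 2001.
Next Tuesday: November 6, 2001.
Next Wednesday: November 7, 2001.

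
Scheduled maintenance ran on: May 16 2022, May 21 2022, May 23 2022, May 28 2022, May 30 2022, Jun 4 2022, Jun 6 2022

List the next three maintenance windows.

Gaps: 5, 2, 5, 2, 5, 2 days — not constant, but cyclic with period 2.
The events fall on every Monday and Saturday.
Next Saturday: Jun 11 2022.
Next Monday: Jun 13 2022.
The following Saturday is Jun 18 2022.

Jun 11 2022, Jun 13 2022, Jun 18 2022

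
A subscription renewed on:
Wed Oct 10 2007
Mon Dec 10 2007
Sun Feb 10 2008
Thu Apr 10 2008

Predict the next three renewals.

Tue Jun 10 2008, Sun Aug 10 2008, Fri Oct 10 2008

The day-of-month is always 10 (61, 62, 60 days between events).
So this recurs on the 10th of every 2 months.
June 2008: Tue Jun 10 2008.
Next: August 2008 → Sun Aug 10 2008.
October 2008: Fri Oct 10 2008.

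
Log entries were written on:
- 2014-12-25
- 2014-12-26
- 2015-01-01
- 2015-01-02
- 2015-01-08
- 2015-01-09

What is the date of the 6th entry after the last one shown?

Gaps: 1, 6, 1, 6, 1 days — not constant, but cyclic with period 2.
The events fall on every Thursday and Friday.
The following Thursday is 2015-01-15.
Next Friday: 2015-01-16.
Next Thursday: 2015-01-22.
Next Friday: 2015-01-23.
Next Thursday: 2015-01-29.
Next Friday: 2015-01-30.

2015-01-30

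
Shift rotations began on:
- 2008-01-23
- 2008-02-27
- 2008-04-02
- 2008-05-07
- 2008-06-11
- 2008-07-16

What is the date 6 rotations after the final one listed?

2009-02-11

Every event comes 35 days after the last (35, 35, 35, 35, 35).
2008-07-16 + 35 days = 2008-08-20.
2008-08-20 + 35 days = 2008-09-24.
2008-09-24 + 35 days = 2008-10-29.
2008-10-29 + 35 days = 2008-12-03.
2008-12-03 + 35 days = 2009-01-07.
2009-01-07 + 35 days = 2009-02-11.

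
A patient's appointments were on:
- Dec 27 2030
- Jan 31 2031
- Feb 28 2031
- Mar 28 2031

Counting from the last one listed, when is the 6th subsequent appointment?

Sep 26 2031

Every date is a Friday; gaps 35, 28, 28 days.
Each is the last Friday of its month (at least one falls on the 29th or later, ruling out '4th Friday').
Last Friday of April 2031: Apr 25 2031.
May 2031 ends with Friday May 30 2031.
June 2031 ends with Friday Jun 27 2031.
Last Friday of July 2031: Jul 25 2031.
Last Friday of August 2031: Aug 29 2031.
September 2031 ends with Friday Sep 26 2031.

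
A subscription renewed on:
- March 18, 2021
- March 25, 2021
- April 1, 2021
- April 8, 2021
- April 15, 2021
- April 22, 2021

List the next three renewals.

April 29, 2021; May 6, 2021; May 13, 2021

Gaps between consecutive events: 7, 7, 7, 7, 7 days — a constant 7-day interval.
April 22, 2021 + 7 days = April 29, 2021.
April 29, 2021 + 7 days = May 6, 2021.
May 6, 2021 + 7 days = May 13, 2021.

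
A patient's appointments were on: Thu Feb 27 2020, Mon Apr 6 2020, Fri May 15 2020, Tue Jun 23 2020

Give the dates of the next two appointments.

Sat Aug 1 2020, Wed Sep 9 2020

Gaps between consecutive events: 39, 39, 39 days — a constant 39-day interval.
Tue Jun 23 2020 + 39 days = Sat Aug 1 2020.
Sat Aug 1 2020 + 39 days = Wed Sep 9 2020.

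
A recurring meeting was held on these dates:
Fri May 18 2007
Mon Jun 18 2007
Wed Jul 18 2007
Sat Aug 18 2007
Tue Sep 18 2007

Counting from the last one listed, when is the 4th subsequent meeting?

Fri Jan 18 2008

Each date is the 18th; the gaps (31, 30, 31, 31) track the month lengths.
The rule is the 18th of each month.
October 2007: Thu Oct 18 2007.
November 2007: Sun Nov 18 2007.
December 2007: Tue Dec 18 2007.
Next: January 2008 → Fri Jan 18 2008.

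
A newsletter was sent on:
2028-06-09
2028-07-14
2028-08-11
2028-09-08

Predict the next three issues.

2028-10-13, 2028-11-10, 2028-12-08

Gaps: 35, 28, 28 days — a mix of 28 and 35. Every date is a Friday.
Each is the 2nd Friday of its month.
October 2028 — 2nd Friday is 2028-10-13.
2nd Friday of November 2028: 2028-11-10.
2nd Friday of December 2028: 2028-12-08.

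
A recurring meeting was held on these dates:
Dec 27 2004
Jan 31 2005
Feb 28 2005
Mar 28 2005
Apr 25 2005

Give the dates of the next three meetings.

May 30 2005, Jun 27 2005, Jul 25 2005

Every date is a Monday; gaps 35, 28, 28, 28 days.
Each is the last Monday of its month (at least one falls on the 29th or later, ruling out '4th Monday').
May 2005 ends with Monday May 30 2005.
Last Monday of June 2005: Jun 27 2005.
Last Monday of July 2005: Jul 25 2005.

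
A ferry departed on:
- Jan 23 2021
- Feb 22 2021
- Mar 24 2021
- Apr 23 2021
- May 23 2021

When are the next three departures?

Every event comes 30 days after the last (30, 30, 30, 30).
May 23 2021 + 30 days = Jun 22 2021.
Jun 22 2021 + 30 days = Jul 22 2021.
Jul 22 2021 + 30 days = Aug 21 2021.

Jun 22 2021, Jul 22 2021, Aug 21 2021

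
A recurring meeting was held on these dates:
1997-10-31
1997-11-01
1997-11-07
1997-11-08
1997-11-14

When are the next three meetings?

1997-11-15, 1997-11-21, 1997-11-22

Gaps: 1, 6, 1, 6 days — not constant, but cyclic with period 2.
The events fall on every Friday and Saturday.
Next Saturday: 1997-11-15.
The following Friday is 1997-11-21.
The following Saturday is 1997-11-22.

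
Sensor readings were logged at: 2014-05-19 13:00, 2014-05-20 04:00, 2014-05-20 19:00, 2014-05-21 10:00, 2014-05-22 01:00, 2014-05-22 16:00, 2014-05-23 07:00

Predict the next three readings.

Spacing: 15, 15, 15, 15, 15, 15 h — constant 15 h.
2014-05-23 07:00 + 15 h = 2014-05-23 22:00.
2014-05-23 22:00 + 15 h = 2014-05-24 13:00.
2014-05-24 13:00 + 15 h = 2014-05-25 04:00.

2014-05-23 22:00, 2014-05-24 13:00, 2014-05-25 04:00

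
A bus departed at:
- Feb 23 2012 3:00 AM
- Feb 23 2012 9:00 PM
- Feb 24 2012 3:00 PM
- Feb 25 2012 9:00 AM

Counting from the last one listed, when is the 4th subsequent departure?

Feb 28 2012 9:00 AM

The interval is a steady 18 hours (18, 18, 18).
Feb 25 2012 9:00 AM + 18 h = Feb 26 2012 3:00 AM.
Feb 26 2012 3:00 AM + 18 h = Feb 26 2012 9:00 PM.
Feb 26 2012 9:00 PM + 18 h = Feb 27 2012 3:00 PM.
Feb 27 2012 3:00 PM + 18 h = Feb 28 2012 9:00 AM.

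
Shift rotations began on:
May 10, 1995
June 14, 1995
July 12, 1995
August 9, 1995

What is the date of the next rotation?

September 13, 1995

These are Wednesdays at 28- or 35-day spacing (35, 28, 28).
The pattern: 2nd Wednesday of the month.
2nd Wednesday of September 1995: September 13, 1995.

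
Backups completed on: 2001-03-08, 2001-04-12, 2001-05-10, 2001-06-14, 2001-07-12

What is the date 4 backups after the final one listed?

These are Thursdays at 28- or 35-day spacing (35, 28, 35, 28).
The pattern: 2nd Thursday of the month.
August 2001 — 2nd Thursday is 2001-08-09.
2nd Thursday of September 2001: 2001-09-13.
2nd Thursday of October 2001: 2001-10-11.
November 2001 — 2nd Thursday is 2001-11-08.

2001-11-08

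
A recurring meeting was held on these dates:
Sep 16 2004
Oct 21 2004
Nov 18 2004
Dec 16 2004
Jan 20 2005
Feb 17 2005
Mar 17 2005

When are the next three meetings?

These are Thursdays at 28- or 35-day spacing (35, 28, 28, 35, 28, 28).
The pattern: 3rd Thursday of the month.
3rd Thursday of April 2005: Apr 21 2005.
3rd Thursday of May 2005: May 19 2005.
June 2005 — 3rd Thursday is Jun 16 2005.

Apr 21 2005, May 19 2005, Jun 16 2005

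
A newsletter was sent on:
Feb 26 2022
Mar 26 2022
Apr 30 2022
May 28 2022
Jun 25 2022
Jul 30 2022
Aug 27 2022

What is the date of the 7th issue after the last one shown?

Every date is a Saturday; gaps 28, 35, 28, 28, 35, 28 days.
Each is the last Saturday of its month (at least one falls on the 29th or later, ruling out '4th Saturday').
Last Saturday of September 2022: Sep 24 2022.
October 2022 ends with Saturday Oct 29 2022.
Last Saturday of November 2022: Nov 26 2022.
December 2022 ends with Saturday Dec 31 2022.
Last Saturday of January 2023: Jan 28 2023.
February 2023 ends with Saturday Feb 25 2023.
March 2023 ends with Saturday Mar 25 2023.

Mar 25 2023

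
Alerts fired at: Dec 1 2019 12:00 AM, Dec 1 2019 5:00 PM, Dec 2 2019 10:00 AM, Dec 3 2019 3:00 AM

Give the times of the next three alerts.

Dec 3 2019 8:00 PM, Dec 4 2019 1:00 PM, Dec 5 2019 6:00 AM

Gaps: 17, 17, 17 hours — each event is 17 hours after the previous one.
Dec 3 2019 3:00 AM + 17 h = Dec 3 2019 8:00 PM.
Dec 3 2019 8:00 PM + 17 h = Dec 4 2019 1:00 PM.
Dec 4 2019 1:00 PM + 17 h = Dec 5 2019 6:00 AM.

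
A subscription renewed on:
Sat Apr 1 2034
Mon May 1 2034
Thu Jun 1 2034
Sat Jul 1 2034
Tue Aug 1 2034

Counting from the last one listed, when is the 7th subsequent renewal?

Gaps: 30, 31, 30, 31 days — not constant. Every event is on the 1st of the month.
Pattern: the 1st of each month.
Next: September 2034 → Fri Sep 1 2034.
October 2034: Sun Oct 1 2034.
November 2034: Wed Nov 1 2034.
Next: December 2034 → Fri Dec 1 2034.
Next: January 2035 → Mon Jan 1 2035.
February 2035: Thu Feb 1 2035.
March 2035: Thu Mar 1 2035.

Thu Mar 1 2035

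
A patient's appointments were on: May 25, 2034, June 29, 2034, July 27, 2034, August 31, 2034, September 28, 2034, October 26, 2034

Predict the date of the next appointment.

November 30, 2034

Every date is a Thursday; gaps 35, 28, 35, 28, 28 days.
Each is the last Thursday of its month (at least one falls on the 29th or later, ruling out '4th Thursday').
November 2034 ends with Thursday November 30, 2034.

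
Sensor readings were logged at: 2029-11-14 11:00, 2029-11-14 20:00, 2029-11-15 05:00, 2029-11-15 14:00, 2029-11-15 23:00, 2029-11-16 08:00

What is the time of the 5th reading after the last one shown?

2029-11-18 05:00

Gaps: 9, 9, 9, 9, 9 hours — each event is 9 hours after the previous one.
2029-11-16 08:00 + 9 h = 2029-11-16 17:00.
2029-11-16 17:00 + 9 h = 2029-11-17 02:00.
2029-11-17 02:00 + 9 h = 2029-11-17 11:00.
2029-11-17 11:00 + 9 h = 2029-11-17 20:00.
2029-11-17 20:00 + 9 h = 2029-11-18 05:00.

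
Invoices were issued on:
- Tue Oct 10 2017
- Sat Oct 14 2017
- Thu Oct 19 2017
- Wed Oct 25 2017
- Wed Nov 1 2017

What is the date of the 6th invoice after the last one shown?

The spacing grows by 1 each time: 4, 5, 6, 7 days.
Next gap: 8 days. Wed Nov 1 2017 + 8 days = Thu Nov 9 2017.
Next gap: 9 days. Thu Nov 9 2017 + 9 days = Sat Nov 18 2017.
Next gap: 10 days. Sat Nov 18 2017 + 10 days = Tue Nov 28 2017.
Next gap: 11 days. Tue Nov 28 2017 + 11 days = Sat Dec 9 2017.
Next gap: 12 days. Sat Dec 9 2017 + 12 days = Thu Dec 21 2017.
Next gap: 13 days. Thu Dec 21 2017 + 13 days = Wed Jan 3 2018.

Wed Jan 3 2018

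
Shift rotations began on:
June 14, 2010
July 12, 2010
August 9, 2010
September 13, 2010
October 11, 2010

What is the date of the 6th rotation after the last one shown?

April 11, 2011

These are Mondays at 28- or 35-day spacing (28, 28, 35, 28).
The pattern: 2nd Monday of the month.
2nd Monday of November 2010: November 8, 2010.
2nd Monday of December 2010: December 13, 2010.
2nd Monday of January 2011: January 10, 2011.
2nd Monday of February 2011: February 14, 2011.
2nd Monday of March 2011: March 14, 2011.
2nd Monday of April 2011: April 11, 2011.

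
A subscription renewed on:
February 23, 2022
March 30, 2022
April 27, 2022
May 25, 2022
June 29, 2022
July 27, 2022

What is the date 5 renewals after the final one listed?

All Wednesdays; the gaps (35, 28, 28, 35, 28) vary with month length.
This is the last Wednesday of each month.
August 2022 ends with Wednesday August 31, 2022.
September 2022 ends with Wednesday September 28, 2022.
October 2022 ends with Wednesday October 26, 2022.
Last Wednesday of November 2022: November 30, 2022.
December 2022 ends with Wednesday December 28, 2022.

December 28, 2022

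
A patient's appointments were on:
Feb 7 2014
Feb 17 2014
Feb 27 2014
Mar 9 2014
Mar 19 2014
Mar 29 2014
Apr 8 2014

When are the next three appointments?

Apr 18 2014, Apr 28 2014, May 8 2014

Gaps between consecutive events: 10, 10, 10, 10, 10, 10 days — a constant 10-day interval.
Apr 8 2014 + 10 days = Apr 18 2014.
Apr 18 2014 + 10 days = Apr 28 2014.
Apr 28 2014 + 10 days = May 8 2014.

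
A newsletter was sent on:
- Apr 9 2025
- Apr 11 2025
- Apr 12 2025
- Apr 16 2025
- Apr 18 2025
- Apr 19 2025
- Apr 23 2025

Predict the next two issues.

Apr 25 2025, Apr 26 2025

Gaps: 2, 1, 4, 2, 1, 4 days — not constant, but cyclic with period 3.
The events fall on every Wednesday, Friday and Saturday.
The following Friday is Apr 25 2025.
Next Saturday: Apr 26 2025.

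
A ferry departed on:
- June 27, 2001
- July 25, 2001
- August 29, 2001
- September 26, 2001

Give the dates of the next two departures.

October 31, 2001; November 28, 2001

All Wednesdays; the gaps (28, 35, 28) vary with month length.
This is the last Wednesday of each month.
Last Wednesday of October 2001: October 31, 2001.
Last Wednesday of November 2001: November 28, 2001.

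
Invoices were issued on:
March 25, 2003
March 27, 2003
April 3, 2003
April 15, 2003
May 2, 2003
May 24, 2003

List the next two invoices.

June 20, 2003; July 22, 2003

Intervals are 2, 7, 12, 17, 22 days — an arithmetic progression with common difference 5.
Next gap: 27 days. May 24, 2003 + 27 days = June 20, 2003.
Next gap: 32 days. June 20, 2003 + 32 days = July 22, 2003.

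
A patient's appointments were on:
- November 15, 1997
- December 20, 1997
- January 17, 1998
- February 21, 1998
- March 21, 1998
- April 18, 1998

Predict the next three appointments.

These are Saturdays at 28- or 35-day spacing (35, 28, 35, 28, 28).
The pattern: 3rd Saturday of the month.
May 1998 — 3rd Saturday is May 16, 1998.
June 1998 — 3rd Saturday is June 20, 1998.
3rd Saturday of July 1998: July 18, 1998.

May 16, 1998; June 20, 1998; July 18, 1998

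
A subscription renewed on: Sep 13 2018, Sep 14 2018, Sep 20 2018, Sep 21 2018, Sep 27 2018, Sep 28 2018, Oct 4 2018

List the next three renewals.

Oct 5 2018, Oct 11 2018, Oct 12 2018

Every event lands on a Thursday or Friday (gaps cycle 1, 6, 1, 6, 1, 6).
So the schedule is: every Thursday and Friday.
Next Friday: Oct 5 2018.
Next Thursday: Oct 11 2018.
The following Friday is Oct 12 2018.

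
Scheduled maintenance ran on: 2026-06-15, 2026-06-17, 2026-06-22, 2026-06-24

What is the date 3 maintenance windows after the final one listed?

Every event lands on a Monday or Wednesday (gaps cycle 2, 5, 2).
So the schedule is: every Monday and Wednesday.
The following Monday is 2026-06-29.
Next Wednesday: 2026-07-01.
The following Monday is 2026-07-06.

2026-07-06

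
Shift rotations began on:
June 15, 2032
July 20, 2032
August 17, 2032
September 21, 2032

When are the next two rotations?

October 19, 2032; November 16, 2032

All dates are Tuesdays, 35, 28, 35 days apart.
Specifically, the 3rd Tuesday of each month.
3rd Tuesday of October 2032: October 19, 2032.
3rd Tuesday of November 2032: November 16, 2032.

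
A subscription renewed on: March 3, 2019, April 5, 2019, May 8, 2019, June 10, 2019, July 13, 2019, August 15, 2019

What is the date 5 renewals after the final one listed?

January 27, 2020

The spacing is 33, 33, 33, 33, 33 days — always 33 days.
August 15, 2019 + 33 days = September 17, 2019.
September 17, 2019 + 33 days = October 20, 2019.
October 20, 2019 + 33 days = November 22, 2019.
November 22, 2019 + 33 days = December 25, 2019.
December 25, 2019 + 33 days = January 27, 2020.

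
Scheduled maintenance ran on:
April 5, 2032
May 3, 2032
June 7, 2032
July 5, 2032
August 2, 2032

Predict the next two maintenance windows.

These are Mondays at 28- or 35-day spacing (28, 35, 28, 28).
The pattern: 1st Monday of the month.
1st Monday of September 2032: September 6, 2032.
October 2032 — 1st Monday is October 4, 2032.

September 6, 2032; October 4, 2032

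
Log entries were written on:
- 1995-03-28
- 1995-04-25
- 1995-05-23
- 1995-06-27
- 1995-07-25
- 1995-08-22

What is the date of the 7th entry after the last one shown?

Gaps: 28, 28, 35, 28, 28 days — a mix of 28 and 35. Every date is a Tuesday.
Each is the 4th Tuesday of its month.
4th Tuesday of September 1995: 1995-09-26.
October 1995 — 4th Tuesday is 1995-10-24.
4th Tuesday of November 1995: 1995-11-28.
December 1995 — 4th Tuesday is 1995-12-26.
January 1996 — 4th Tuesday is 1996-01-23.
4th Tuesday of February 1996: 1996-02-27.
4th Tuesday of March 1996: 1996-03-26.

1996-03-26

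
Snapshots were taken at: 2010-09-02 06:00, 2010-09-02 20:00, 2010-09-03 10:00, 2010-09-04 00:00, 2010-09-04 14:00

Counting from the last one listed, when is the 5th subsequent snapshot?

The interval is a steady 14 hours (14, 14, 14, 14).
2010-09-04 14:00 + 14 h = 2010-09-05 04:00.
2010-09-05 04:00 + 14 h = 2010-09-05 18:00.
2010-09-05 18:00 + 14 h = 2010-09-06 08:00.
2010-09-06 08:00 + 14 h = 2010-09-06 22:00.
2010-09-06 22:00 + 14 h = 2010-09-07 12:00.

2010-09-07 12:00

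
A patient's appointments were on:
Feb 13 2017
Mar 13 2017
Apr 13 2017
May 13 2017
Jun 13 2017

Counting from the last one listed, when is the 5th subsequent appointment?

Nov 13 2017

Gaps: 28, 31, 30, 31 days — not constant. Every event is on the 13th of the month.
Pattern: the 13th of each month.
Next: July 2017 → Jul 13 2017.
Next: August 2017 → Aug 13 2017.
September 2017: Sep 13 2017.
Next: October 2017 → Oct 13 2017.
Next: November 2017 → Nov 13 2017.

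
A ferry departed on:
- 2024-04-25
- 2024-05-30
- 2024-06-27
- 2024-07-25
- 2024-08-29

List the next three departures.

Every date is a Thursday; gaps 35, 28, 28, 35 days.
Each is the last Thursday of its month (at least one falls on the 29th or later, ruling out '4th Thursday').
Last Thursday of September 2024: 2024-09-26.
October 2024 ends with Thursday 2024-10-31.
Last Thursday of November 2024: 2024-11-28.

2024-09-26, 2024-10-31, 2024-11-28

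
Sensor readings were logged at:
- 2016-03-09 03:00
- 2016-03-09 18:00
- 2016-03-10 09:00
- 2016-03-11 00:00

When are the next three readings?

2016-03-11 15:00, 2016-03-12 06:00, 2016-03-12 21:00

Gaps: 15, 15, 15 hours — each event is 15 hours after the previous one.
2016-03-11 00:00 + 15 h = 2016-03-11 15:00.
2016-03-11 15:00 + 15 h = 2016-03-12 06:00.
2016-03-12 06:00 + 15 h = 2016-03-12 21:00.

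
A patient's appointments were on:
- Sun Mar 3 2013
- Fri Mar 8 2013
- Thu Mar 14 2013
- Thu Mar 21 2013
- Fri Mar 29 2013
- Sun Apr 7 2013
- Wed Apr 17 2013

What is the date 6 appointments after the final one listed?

Sun Jul 7 2013

Gaps: 5, 6, 7, 8, 9, 10 days — each gap is 1 larger than the previous one.
Next gap: 11 days. Wed Apr 17 2013 + 11 days = Sun Apr 28 2013.
Next gap: 12 days. Sun Apr 28 2013 + 12 days = Fri May 10 2013.
Next gap: 13 days. Fri May 10 2013 + 13 days = Thu May 23 2013.
Next gap: 14 days. Thu May 23 2013 + 14 days = Thu Jun 6 2013.
Next gap: 15 days. Thu Jun 6 2013 + 15 days = Fri Jun 21 2013.
Next gap: 16 days. Fri Jun 21 2013 + 16 days = Sun Jul 7 2013.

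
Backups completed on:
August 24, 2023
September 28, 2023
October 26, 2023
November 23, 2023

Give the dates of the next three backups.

December 28, 2023; January 25, 2024; February 22, 2024

Gaps: 35, 28, 28 days — a mix of 28 and 35. Every date is a Thursday.
Each is the 4th Thursday of its month.
December 2023 — 4th Thursday is December 28, 2023.
4th Thursday of January 2024: January 25, 2024.
February 2024 — 4th Thursday is February 22, 2024.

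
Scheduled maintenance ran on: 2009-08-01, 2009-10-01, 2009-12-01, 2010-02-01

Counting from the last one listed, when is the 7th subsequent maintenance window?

The day-of-month is always 1 (61, 61, 62 days between events).
So this recurs on the 1st of every 2 months.
April 2010: 2010-04-01.
June 2010: 2010-06-01.
Next: August 2010 → 2010-08-01.
Next: October 2010 → 2010-10-01.
Next: December 2010 → 2010-12-01.
February 2011: 2011-02-01.
April 2011: 2011-04-01.

2011-04-01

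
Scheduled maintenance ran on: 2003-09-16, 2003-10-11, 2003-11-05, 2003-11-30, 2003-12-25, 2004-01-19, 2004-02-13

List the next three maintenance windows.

Every event comes 25 days after the last (25, 25, 25, 25, 25, 25).
2004-02-13 + 25 days = 2004-03-09.
2004-03-09 + 25 days = 2004-04-03.
2004-04-03 + 25 days = 2004-04-28.

2004-03-09, 2004-04-03, 2004-04-28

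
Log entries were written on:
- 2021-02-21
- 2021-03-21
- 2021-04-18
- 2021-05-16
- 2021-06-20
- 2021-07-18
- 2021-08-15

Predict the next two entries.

These are Sundays at 28- or 35-day spacing (28, 28, 28, 35, 28, 28).
The pattern: 3rd Sunday of the month.
3rd Sunday of September 2021: 2021-09-19.
3rd Sunday of October 2021: 2021-10-17.

2021-09-19, 2021-10-17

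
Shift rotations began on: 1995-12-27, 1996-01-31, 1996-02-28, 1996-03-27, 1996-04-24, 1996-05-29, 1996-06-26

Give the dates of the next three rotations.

1996-07-31, 1996-08-28, 1996-09-25

All Wednesdays; the gaps (35, 28, 28, 28, 35, 28) vary with month length.
This is the last Wednesday of each month.
Last Wednesday of July 1996: 1996-07-31.
August 1996 ends with Wednesday 1996-08-28.
Last Wednesday of September 1996: 1996-09-25.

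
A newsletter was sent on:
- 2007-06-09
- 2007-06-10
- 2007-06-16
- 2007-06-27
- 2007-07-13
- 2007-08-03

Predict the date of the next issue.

Gaps: 1, 6, 11, 16, 21 days — each gap is 5 larger than the previous one.
Next gap: 26 days. 2007-08-03 + 26 days = 2007-08-29.

2007-08-29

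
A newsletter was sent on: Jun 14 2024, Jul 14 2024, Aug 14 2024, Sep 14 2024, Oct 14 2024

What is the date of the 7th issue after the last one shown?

May 14 2025

The day-of-month is always 14 (30, 31, 31, 30 days between events).
So this recurs on the 14th of each month.
Next: November 2024 → Nov 14 2024.
December 2024: Dec 14 2024.
January 2025: Jan 14 2025.
February 2025: Feb 14 2025.
March 2025: Mar 14 2025.
April 2025: Apr 14 2025.
May 2025: May 14 2025.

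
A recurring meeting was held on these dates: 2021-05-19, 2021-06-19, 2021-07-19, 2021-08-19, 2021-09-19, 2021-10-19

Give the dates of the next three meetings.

Each date is the 19th; the gaps (31, 30, 31, 31, 30) track the month lengths.
The rule is the 19th of each month.
November 2021: 2021-11-19.
December 2021: 2021-12-19.
January 2022: 2022-01-19.

2021-11-19, 2021-12-19, 2022-01-19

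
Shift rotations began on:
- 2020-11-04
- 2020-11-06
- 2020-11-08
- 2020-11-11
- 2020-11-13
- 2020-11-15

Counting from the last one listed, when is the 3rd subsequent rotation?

2020-11-22

The gap pattern 2, 2, 3, 2, 2 repeats every 3 events.
These are the Wednesdays, Fridays and Sundays of each week.
Next Wednesday: 2020-11-18.
The following Friday is 2020-11-20.
Next Sunday: 2020-11-22.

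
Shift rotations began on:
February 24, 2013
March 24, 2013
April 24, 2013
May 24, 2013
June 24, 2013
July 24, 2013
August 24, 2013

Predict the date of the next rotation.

September 24, 2013

The day-of-month is always 24 (28, 31, 30, 31, 30, 31 days between events).
So this recurs on the 24th of each month.
September 2013: September 24, 2013.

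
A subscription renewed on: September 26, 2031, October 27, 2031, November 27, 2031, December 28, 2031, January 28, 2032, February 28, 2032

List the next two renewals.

The spacing is 31, 31, 31, 31, 31 days — always 31 days.
February 28, 2032 + 31 days = March 30, 2032.
March 30, 2032 + 31 days = April 30, 2032.

March 30, 2032; April 30, 2032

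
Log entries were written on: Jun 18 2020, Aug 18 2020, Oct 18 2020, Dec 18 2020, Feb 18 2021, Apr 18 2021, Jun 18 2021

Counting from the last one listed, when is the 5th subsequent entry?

Apr 18 2022

Gaps: 61, 61, 61, 62, 59, 61 days — not constant. Every event is on the 18th of the month.
Pattern: the 18th of every 2 months.
August 2021: Aug 18 2021.
October 2021: Oct 18 2021.
Next: December 2021 → Dec 18 2021.
February 2022: Feb 18 2022.
Next: April 2022 → Apr 18 2022.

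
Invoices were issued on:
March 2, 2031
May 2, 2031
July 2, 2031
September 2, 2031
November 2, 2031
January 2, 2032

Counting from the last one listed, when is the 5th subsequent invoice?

November 2, 2032

Gaps: 61, 61, 62, 61, 61 days — not constant. Every event is on the 2nd of the month.
Pattern: the 2nd of every 2 months.
Next: March 2032 → March 2, 2032.
Next: May 2032 → May 2, 2032.
July 2032: July 2, 2032.
September 2032: September 2, 2032.
Next: November 2032 → November 2, 2032.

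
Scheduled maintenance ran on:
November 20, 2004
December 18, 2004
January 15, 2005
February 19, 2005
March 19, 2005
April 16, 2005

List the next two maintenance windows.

May 21, 2005; June 18, 2005

Gaps: 28, 28, 35, 28, 28 days — a mix of 28 and 35. Every date is a Saturday.
Each is the 3rd Saturday of its month.
3rd Saturday of May 2005: May 21, 2005.
June 2005 — 3rd Saturday is June 18, 2005.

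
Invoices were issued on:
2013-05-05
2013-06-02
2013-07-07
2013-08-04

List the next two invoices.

2013-09-01, 2013-10-06

These are Sundays at 28- or 35-day spacing (28, 35, 28).
The pattern: 1st Sunday of the month.
1st Sunday of September 2013: 2013-09-01.
1st Sunday of October 2013: 2013-10-06.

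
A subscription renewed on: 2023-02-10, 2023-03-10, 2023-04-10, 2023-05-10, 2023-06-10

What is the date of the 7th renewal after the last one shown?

Each date is the 10th; the gaps (28, 31, 30, 31) track the month lengths.
The rule is the 10th of each month.
Next: July 2023 → 2023-07-10.
Next: August 2023 → 2023-08-10.
Next: September 2023 → 2023-09-10.
Next: October 2023 → 2023-10-10.
Next: November 2023 → 2023-11-10.
December 2023: 2023-12-10.
Next: January 2024 → 2024-01-10.

2024-01-10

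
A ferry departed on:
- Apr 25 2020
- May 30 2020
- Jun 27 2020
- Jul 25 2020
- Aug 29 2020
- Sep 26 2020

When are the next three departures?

Oct 31 2020, Nov 28 2020, Dec 26 2020

All Saturdays; the gaps (35, 28, 28, 35, 28) vary with month length.
This is the last Saturday of each month.
Last Saturday of October 2020: Oct 31 2020.
November 2020 ends with Saturday Nov 28 2020.
Last Saturday of December 2020: Dec 26 2020.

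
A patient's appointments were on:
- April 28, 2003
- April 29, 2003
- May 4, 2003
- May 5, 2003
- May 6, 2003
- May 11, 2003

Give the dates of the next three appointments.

The gap pattern 1, 5, 1, 1, 5 repeats every 3 events.
These are the Mondays, Tuesdays and Sundays of each week.
The following Monday is May 12, 2003.
Next Tuesday: May 13, 2003.
Next Sunday: May 18, 2003.

May 12, 2003; May 13, 2003; May 18, 2003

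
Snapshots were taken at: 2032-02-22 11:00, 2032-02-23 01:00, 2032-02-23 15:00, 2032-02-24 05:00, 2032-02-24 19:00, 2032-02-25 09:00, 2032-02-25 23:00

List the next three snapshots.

2032-02-26 13:00, 2032-02-27 03:00, 2032-02-27 17:00

Gaps: 14, 14, 14, 14, 14, 14 hours — each event is 14 hours after the previous one.
2032-02-25 23:00 + 14 h = 2032-02-26 13:00.
2032-02-26 13:00 + 14 h = 2032-02-27 03:00.
2032-02-27 03:00 + 14 h = 2032-02-27 17:00.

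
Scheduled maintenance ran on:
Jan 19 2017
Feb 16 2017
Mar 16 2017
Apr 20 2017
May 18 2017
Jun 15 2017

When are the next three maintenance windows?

These are Thursdays at 28- or 35-day spacing (28, 28, 35, 28, 28).
The pattern: 3rd Thursday of the month.
July 2017 — 3rd Thursday is Jul 20 2017.
August 2017 — 3rd Thursday is Aug 17 2017.
September 2017 — 3rd Thursday is Sep 21 2017.

Jul 20 2017, Aug 17 2017, Sep 21 2017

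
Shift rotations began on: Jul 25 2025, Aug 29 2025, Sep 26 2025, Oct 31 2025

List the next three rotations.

All Fridays; the gaps (35, 28, 35) vary with month length.
This is the last Friday of each month.
Last Friday of November 2025: Nov 28 2025.
Last Friday of December 2025: Dec 26 2025.
Last Friday of January 2026: Jan 30 2026.

Nov 28 2025, Dec 26 2025, Jan 30 2026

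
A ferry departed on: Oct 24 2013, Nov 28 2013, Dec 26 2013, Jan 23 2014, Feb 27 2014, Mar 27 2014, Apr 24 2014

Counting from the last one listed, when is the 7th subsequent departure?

Nov 27 2014

All dates are Thursdays, 35, 28, 28, 35, 28, 28 days apart.
Specifically, the 4th Thursday of each month.
May 2014 — 4th Thursday is May 22 2014.
4th Thursday of June 2014: Jun 26 2014.
July 2014 — 4th Thursday is Jul 24 2014.
August 2014 — 4th Thursday is Aug 28 2014.
4th Thursday of September 2014: Sep 25 2014.
4th Thursday of October 2014: Oct 23 2014.
4th Thursday of November 2014: Nov 27 2014.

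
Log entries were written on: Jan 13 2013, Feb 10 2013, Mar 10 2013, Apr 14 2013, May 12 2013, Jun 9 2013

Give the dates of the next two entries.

These are Sundays at 28- or 35-day spacing (28, 28, 35, 28, 28).
The pattern: 2nd Sunday of the month.
July 2013 — 2nd Sunday is Jul 14 2013.
2nd Sunday of August 2013: Aug 11 2013.

Jul 14 2013, Aug 11 2013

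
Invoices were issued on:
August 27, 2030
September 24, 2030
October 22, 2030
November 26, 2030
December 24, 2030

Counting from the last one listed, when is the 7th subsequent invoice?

Gaps: 28, 28, 35, 28 days — a mix of 28 and 35. Every date is a Tuesday.
Each is the 4th Tuesday of its month.
January 2031 — 4th Tuesday is January 28, 2031.
February 2031 — 4th Tuesday is February 25, 2031.
March 2031 — 4th Tuesday is March 25, 2031.
4th Tuesday of April 2031: April 22, 2031.
4th Tuesday of May 2031: May 27, 2031.
June 2031 — 4th Tuesday is June 24, 2031.
4th Tuesday of July 2031: July 22, 2031.

July 22, 2031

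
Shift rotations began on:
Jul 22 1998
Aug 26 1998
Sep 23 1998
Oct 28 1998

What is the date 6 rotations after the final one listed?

These are Wednesdays at 28- or 35-day spacing (35, 28, 35).
The pattern: 4th Wednesday of the month.
November 1998 — 4th Wednesday is Nov 25 1998.
4th Wednesday of December 1998: Dec 23 1998.
January 1999 — 4th Wednesday is Jan 27 1999.
February 1999 — 4th Wednesday is Feb 24 1999.
March 1999 — 4th Wednesday is Mar 24 1999.
4th Wednesday of April 1999: Apr 28 1999.

Apr 28 1999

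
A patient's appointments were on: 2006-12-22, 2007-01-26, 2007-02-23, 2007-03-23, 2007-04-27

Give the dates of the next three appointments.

2007-05-25, 2007-06-22, 2007-07-27

All dates are Fridays, 35, 28, 28, 35 days apart.
Specifically, the 4th Friday of each month.
4th Friday of May 2007: 2007-05-25.
4th Friday of June 2007: 2007-06-22.
4th Friday of July 2007: 2007-07-27.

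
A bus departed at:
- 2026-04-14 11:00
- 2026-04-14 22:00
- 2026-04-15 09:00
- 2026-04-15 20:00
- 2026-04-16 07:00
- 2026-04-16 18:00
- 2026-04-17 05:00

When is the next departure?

The interval is a steady 11 hours (11, 11, 11, 11, 11, 11).
2026-04-17 05:00 + 11 h = 2026-04-17 16:00.

2026-04-17 16:00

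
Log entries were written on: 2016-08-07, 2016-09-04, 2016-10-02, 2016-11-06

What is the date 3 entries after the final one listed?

These are Sundays at 28- or 35-day spacing (28, 28, 35).
The pattern: 1st Sunday of the month.
1st Sunday of December 2016: 2016-12-04.
1st Sunday of January 2017: 2017-01-01.
1st Sunday of February 2017: 2017-02-05.

2017-02-05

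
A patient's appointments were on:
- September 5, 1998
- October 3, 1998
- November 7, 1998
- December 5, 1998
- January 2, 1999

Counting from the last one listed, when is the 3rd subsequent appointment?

April 3, 1999

These are Saturdays at 28- or 35-day spacing (28, 35, 28, 28).
The pattern: 1st Saturday of the month.
1st Saturday of February 1999: February 6, 1999.
1st Saturday of March 1999: March 6, 1999.
April 1999 — 1st Saturday is April 3, 1999.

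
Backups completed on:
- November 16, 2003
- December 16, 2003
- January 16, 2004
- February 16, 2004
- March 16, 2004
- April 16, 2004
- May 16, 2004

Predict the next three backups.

June 16, 2004; July 16, 2004; August 16, 2004

Each date is the 16th; the gaps (30, 31, 31, 29, 31, 30) track the month lengths.
The rule is the 16th of each month.
June 2004: June 16, 2004.
Next: July 2004 → July 16, 2004.
August 2004: August 16, 2004.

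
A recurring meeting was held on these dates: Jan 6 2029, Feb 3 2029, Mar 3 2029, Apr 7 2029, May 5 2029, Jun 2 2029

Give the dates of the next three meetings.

Jul 7 2029, Aug 4 2029, Sep 1 2029

Gaps: 28, 28, 35, 28, 28 days — a mix of 28 and 35. Every date is a Saturday.
Each is the 1st Saturday of its month.
1st Saturday of July 2029: Jul 7 2029.
1st Saturday of August 2029: Aug 4 2029.
1st Saturday of September 2029: Sep 1 2029.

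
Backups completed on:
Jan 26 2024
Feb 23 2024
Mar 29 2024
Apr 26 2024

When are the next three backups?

These are Fridays with 28, 35, 28-day gaps.
Each is the final Friday of its month — Mar 29 2024 is past the 28th, so '4th Friday' doesn't fit.
Last Friday of May 2024: May 31 2024.
June 2024 ends with Friday Jun 28 2024.
Last Friday of July 2024: Jul 26 2024.

May 31 2024, Jun 28 2024, Jul 26 2024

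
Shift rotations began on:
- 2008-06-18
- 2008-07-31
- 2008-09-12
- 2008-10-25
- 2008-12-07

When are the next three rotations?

2009-01-19, 2009-03-03, 2009-04-15

Gaps between consecutive events: 43, 43, 43, 43 days — a constant 43-day interval.
2008-12-07 + 43 days = 2009-01-19.
2009-01-19 + 43 days = 2009-03-03.
2009-03-03 + 43 days = 2009-04-15.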